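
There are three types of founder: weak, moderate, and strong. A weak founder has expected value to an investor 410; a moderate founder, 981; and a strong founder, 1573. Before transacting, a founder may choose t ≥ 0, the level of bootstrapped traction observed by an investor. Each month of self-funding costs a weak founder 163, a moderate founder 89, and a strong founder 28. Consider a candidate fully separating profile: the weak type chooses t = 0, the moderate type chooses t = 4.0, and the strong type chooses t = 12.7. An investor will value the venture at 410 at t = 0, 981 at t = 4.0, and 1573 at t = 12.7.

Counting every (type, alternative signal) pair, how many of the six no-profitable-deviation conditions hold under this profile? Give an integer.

Strong (own payoff 1573 − 28×12.7 = 1217.4): to t=0 gives 410 → no gain ✓; to t=4.0 gives 981 − 28×4.0 = 869 → no gain ✓.
Moderate (own payoff 981 − 89×4.0 = 625): to t=0 gives 410 → no gain ✓; to t=12.7 gives 1573 − 89×12.7 = 442.7 → no gain ✓.
Weak (own payoff 410): to t=4.0 gives 981 − 163×4.0 = 329 → no gain ✓; to t=12.7 gives 1573 − 163×12.7 = -497.1 → no gain ✓.
6 of the 6 constraints hold; this profile is a separating equilibrium.

6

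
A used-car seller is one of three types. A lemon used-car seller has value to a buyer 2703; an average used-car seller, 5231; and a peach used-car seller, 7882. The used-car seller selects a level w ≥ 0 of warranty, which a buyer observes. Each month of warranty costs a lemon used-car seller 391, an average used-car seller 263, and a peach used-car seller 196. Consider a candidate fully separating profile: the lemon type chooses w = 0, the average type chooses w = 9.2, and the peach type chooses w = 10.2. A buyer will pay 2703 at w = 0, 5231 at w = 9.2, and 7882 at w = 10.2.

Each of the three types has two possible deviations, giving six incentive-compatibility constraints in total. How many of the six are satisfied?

Lemon (own payoff 2703): to w=9.2 gives 5231 − 391×9.2 = 1633.8 → no gain ✓; to w=10.2 gives 7882 − 391×10.2 = 3893.8 → profitable ✗.
Peach (own payoff 7882 − 196×10.2 = 5882.8): to w=0 gives 2703 → no gain ✓; to w=9.2 gives 5231 − 196×9.2 = 3427.8 → no gain ✓.
Average (own payoff 5231 − 263×9.2 = 2811.4): to w=0 gives 2703 → no gain ✓; to w=10.2 gives 7882 − 263×10.2 = 5199.4 → profitable ✗.
4 of the 6 constraints hold; not an equilibrium.

4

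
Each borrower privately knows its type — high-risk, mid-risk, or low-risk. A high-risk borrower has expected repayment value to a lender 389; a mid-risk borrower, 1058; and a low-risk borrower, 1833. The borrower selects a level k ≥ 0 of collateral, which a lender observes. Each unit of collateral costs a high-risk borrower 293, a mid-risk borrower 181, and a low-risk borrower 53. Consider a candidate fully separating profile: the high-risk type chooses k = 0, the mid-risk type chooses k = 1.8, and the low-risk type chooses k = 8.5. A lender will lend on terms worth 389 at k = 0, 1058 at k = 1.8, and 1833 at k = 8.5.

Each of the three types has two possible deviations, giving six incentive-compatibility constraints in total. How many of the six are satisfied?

5

High-risk (own payoff 389): to k=1.8 gives 1058 − 293×1.8 = 530.6 → profitable ✗; to k=8.5 gives 1833 − 293×8.5 = -657.5 → no gain ✓.
Mid-risk (own payoff 1058 − 181×1.8 = 732.2): to k=0 gives 389 → no gain ✓; to k=8.5 gives 1833 − 181×8.5 = 294.5 → no gain ✓.
Low-risk (own payoff 1833 − 53×8.5 = 1382.5): to k=0 gives 389 → no gain ✓; to k=1.8 gives 1058 − 53×1.8 = 962.6 → no gain ✓.
5 of the 6 constraints hold; not an equilibrium.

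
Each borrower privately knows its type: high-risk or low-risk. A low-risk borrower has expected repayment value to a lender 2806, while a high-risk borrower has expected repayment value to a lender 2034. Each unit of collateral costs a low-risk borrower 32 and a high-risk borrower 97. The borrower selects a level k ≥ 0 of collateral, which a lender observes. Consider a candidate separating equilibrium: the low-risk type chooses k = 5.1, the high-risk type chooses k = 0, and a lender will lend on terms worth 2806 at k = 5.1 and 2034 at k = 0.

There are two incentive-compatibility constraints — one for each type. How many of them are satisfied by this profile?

Low-risk type: signal → 2806 − 32 × 5.1 = 2642.8; deviate to 0 → 2034. IC holds (2642.8 ≥ 2034).
High-risk type: stay at 0 → 2034; mimic → 2806 − 97 × 5.1 = 2311.3. IC fails (2034 < 2311.3).
1 of 2 constraints hold, so this profile is not an equilibrium.

1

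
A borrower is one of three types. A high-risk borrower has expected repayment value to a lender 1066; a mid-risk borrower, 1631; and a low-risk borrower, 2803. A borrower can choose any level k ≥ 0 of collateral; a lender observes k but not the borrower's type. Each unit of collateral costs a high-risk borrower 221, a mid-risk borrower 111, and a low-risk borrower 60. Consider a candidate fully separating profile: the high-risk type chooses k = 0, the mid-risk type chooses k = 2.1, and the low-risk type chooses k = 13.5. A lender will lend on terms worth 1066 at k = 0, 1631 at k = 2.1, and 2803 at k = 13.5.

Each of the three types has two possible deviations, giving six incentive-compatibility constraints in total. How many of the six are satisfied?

Mid-risk (own payoff 1631 − 111×2.1 = 1397.9): to k=0 gives 1066 → no gain ✓; to k=13.5 gives 2803 − 111×13.5 = 1304.5 → no gain ✓.
Low-risk (own payoff 2803 − 60×13.5 = 1993): to k=0 gives 1066 → no gain ✓; to k=2.1 gives 1631 − 60×2.1 = 1505 → no gain ✓.
High-risk (own payoff 1066): to k=2.1 gives 1631 − 221×2.1 = 1166.9 → profitable ✗; to k=13.5 gives 2803 − 221×13.5 = -180.5 → no gain ✓.
5 of the 6 constraints hold; not an equilibrium.

5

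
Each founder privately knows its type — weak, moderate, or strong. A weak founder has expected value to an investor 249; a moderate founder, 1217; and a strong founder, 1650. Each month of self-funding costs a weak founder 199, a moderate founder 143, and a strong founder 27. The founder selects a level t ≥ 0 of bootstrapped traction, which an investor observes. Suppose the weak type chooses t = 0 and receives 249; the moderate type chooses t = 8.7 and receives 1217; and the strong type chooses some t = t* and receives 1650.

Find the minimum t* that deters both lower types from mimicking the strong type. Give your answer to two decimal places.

Moderate type (on-path payoff 1217 − 143×8.7 = -27.1) won't mimic when -27.1 ≥ 1650 − 143·t*, i.e. t* ≥ 11.73.
Weak type (on-path payoff 249) won't mimic when 249 ≥ 1650 − 199·t*, i.e. t* ≥ 7.04.
Both must hold, so t* = max(7.04, 11.73) = 11.73. The moderate type's constraint binds.

11.73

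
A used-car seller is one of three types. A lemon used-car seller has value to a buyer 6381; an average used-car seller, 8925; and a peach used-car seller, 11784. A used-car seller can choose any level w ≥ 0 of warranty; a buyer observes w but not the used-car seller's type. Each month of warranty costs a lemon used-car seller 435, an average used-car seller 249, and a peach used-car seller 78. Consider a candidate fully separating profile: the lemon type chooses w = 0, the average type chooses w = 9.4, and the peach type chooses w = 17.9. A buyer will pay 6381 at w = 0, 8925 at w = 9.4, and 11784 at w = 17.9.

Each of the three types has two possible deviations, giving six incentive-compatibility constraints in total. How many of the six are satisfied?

Lemon (own payoff 6381): to w=9.4 gives 8925 − 435×9.4 = 4836 → no gain ✓; to w=17.9 gives 11784 − 435×17.9 = 3997.5 → no gain ✓.
Peach (own payoff 11784 − 78×17.9 = 10387.8): to w=0 gives 6381 → no gain ✓; to w=9.4 gives 8925 − 78×9.4 = 8191.8 → no gain ✓.
Average (own payoff 8925 − 249×9.4 = 6584.4): to w=0 gives 6381 → no gain ✓; to w=17.9 gives 11784 − 249×17.9 = 7326.9 → profitable ✗.
5 of the 6 constraints hold; not an equilibrium.

5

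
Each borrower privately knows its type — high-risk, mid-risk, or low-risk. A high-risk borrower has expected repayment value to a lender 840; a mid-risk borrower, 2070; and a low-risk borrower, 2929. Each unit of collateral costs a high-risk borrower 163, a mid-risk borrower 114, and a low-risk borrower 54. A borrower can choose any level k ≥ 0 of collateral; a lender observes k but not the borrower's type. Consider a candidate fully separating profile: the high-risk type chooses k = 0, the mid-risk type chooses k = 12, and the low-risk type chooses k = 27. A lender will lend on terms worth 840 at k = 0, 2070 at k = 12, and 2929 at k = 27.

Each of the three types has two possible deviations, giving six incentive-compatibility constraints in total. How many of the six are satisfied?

Low-risk (own payoff 2929 − 54×27 = 1471): to k=0 gives 840 → no gain ✓; to k=12 gives 2070 − 54×12 = 1422 → no gain ✓.
High-risk (own payoff 840): to k=12 gives 2070 − 163×12 = 114 → no gain ✓; to k=27 gives 2929 − 163×27 = -1472 → no gain ✓.
Mid-risk (own payoff 2070 − 114×12 = 702): to k=0 gives 840 → profitable ✗; to k=27 gives 2929 − 114×27 = -149 → no gain ✓.
5 of the 6 constraints hold; not an equilibrium.

5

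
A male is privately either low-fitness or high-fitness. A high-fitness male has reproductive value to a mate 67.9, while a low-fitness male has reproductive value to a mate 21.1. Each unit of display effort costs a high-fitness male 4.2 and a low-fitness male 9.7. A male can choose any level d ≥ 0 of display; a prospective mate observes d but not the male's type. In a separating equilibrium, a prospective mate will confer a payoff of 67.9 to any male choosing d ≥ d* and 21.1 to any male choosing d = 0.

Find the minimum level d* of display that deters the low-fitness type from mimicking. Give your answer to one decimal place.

4.8

A low-fitness male choosing d = 0 receives 21.1.
Imitating at d* instead would pay 67.9 at cost 9.7·d*, netting 67.9 − 9.7·d*.
Indifference: 21.1 = 67.9 − 9.7·d*, so d* = (67.9 − 21.1) / 9.7 ≈ 4.8.
At d* the low-fitness type's incentive constraint just binds; the high-fitness type strictly prefers d* since its per-unit cost is lower.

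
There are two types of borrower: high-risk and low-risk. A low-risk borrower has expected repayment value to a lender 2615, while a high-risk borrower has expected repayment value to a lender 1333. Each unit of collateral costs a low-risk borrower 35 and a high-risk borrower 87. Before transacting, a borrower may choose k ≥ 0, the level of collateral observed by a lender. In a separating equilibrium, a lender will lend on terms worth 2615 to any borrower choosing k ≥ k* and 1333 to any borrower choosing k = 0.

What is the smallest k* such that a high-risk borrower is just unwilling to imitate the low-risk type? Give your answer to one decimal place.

A high-risk borrower choosing k = 0 receives 1333.
Imitating at k* instead would pay 2615 at cost 87·k*, netting 2615 − 87·k*.
Indifference: 1333 = 2615 − 87·k*, so k* = (2615 − 1333) / 87 ≈ 14.7.
This is the high-risk type's binding incentive-compatibility constraint; any k ≥ 14.7 sustains separation on that side.

14.7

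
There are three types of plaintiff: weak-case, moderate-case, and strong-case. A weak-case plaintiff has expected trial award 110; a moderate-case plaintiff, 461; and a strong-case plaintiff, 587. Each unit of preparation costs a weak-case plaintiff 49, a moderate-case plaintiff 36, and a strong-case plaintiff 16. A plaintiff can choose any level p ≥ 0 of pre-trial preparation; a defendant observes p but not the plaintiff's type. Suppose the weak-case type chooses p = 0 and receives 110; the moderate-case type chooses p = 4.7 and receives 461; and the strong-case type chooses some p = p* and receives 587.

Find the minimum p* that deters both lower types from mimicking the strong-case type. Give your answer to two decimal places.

9.73

Moderate-case type (on-path payoff 461 − 36×4.7 = 291.8) won't mimic when 291.8 ≥ 587 − 36·p*, i.e. p* ≥ 8.20.
Weak-case type (on-path payoff 110) won't mimic when 110 ≥ 587 − 49·p*, i.e. p* ≥ 9.73.
Both must hold, so p* = max(9.73, 8.20) = 9.73. The weak-case type's constraint binds.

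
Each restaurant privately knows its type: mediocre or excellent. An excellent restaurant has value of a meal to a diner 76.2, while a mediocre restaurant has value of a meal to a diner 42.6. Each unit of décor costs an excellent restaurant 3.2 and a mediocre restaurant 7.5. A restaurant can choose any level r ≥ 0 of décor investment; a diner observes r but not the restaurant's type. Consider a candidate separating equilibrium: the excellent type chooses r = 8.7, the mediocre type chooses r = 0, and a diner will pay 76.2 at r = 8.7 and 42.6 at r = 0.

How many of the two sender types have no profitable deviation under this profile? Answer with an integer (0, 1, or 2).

Mediocre type: stay at 0 → 42.6; mimic → 76.2 − 7.5 × 8.7 = 10.95. IC holds (42.6 ≥ 10.95).
Excellent type: signal → 76.2 − 3.2 × 8.7 = 48.36; deviate to 0 → 42.6. IC holds (48.36 ≥ 42.6).
2 of 2 constraints hold, so this is a separating equilibrium.

2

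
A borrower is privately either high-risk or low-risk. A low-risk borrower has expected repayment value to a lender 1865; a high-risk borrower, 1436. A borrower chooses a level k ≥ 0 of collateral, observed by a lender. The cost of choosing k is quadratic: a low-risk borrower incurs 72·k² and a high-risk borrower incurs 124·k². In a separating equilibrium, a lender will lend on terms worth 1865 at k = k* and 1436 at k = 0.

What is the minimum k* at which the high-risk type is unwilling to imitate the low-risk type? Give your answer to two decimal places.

1.86

The high-risk type at k = 0 receives 1436; imitating at k* yields 1865 − 124·k*².
Indifference: 1436 = 1865 − 124·k*², so k*² = (1865 − 1436) / 124 ≈ 3.4597.
k* = √3.4597 ≈ 1.86.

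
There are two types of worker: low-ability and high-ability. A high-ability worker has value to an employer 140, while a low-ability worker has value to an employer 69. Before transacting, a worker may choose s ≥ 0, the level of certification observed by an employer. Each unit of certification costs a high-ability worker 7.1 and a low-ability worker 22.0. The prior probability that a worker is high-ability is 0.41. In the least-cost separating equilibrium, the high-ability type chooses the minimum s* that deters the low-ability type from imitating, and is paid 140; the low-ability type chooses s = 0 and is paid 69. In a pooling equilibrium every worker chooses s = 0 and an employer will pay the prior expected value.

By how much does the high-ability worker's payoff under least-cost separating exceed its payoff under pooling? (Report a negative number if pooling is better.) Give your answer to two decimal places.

Least-cost separating signal: s* solves 69 = 140 − 22.0·s*, so s* = (140 − 69)/22.0 ≈ 3.2273.
High-ability type's separating payoff: 140 − 7.1 × s* = 140 − 7.1 × (140 − 69)/22.0 = 140 − 504.1/22.0 ≈ 117.0864.
Pooling payoff: 0.41 × 140 + 0.59 × 69 = 98.11.
Difference: 117.0864 − 98.11 = 18.9764, i.e. 18.98 to two decimal places.
The high-ability type prefers to separate.

18.98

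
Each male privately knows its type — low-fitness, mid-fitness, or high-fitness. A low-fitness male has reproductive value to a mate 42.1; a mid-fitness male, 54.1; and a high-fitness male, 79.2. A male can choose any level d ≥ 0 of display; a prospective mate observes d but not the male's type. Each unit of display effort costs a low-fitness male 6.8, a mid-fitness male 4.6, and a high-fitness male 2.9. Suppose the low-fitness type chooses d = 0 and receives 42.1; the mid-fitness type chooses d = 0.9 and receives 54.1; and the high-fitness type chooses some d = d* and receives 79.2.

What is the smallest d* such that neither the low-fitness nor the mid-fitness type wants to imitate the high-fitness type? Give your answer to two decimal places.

6.36

Low-fitness type (on-path payoff 42.1) won't mimic when 42.1 ≥ 79.2 − 6.8·d*, i.e. d* ≥ 5.46.
Mid-fitness type (on-path payoff 54.1 − 4.6×0.9 = 49.96) won't mimic when 49.96 ≥ 79.2 − 4.6·d*, i.e. d* ≥ 6.36.
Both must hold, so d* = max(5.46, 6.36) = 6.36. The mid-fitness type's constraint binds.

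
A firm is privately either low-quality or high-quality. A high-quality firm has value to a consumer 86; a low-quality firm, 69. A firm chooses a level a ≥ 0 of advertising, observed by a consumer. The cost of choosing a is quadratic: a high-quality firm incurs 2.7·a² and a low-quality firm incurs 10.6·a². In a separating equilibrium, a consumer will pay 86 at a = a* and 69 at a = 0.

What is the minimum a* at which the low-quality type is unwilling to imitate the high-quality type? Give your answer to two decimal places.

1.27

The low-quality type at a = 0 receives 69; imitating at a* yields 86 − 10.6·a*².
Indifference: 69 = 86 − 10.6·a*², so a*² = (86 − 69) / 10.6 ≈ 1.6038.
a* = √1.6038 ≈ 1.27.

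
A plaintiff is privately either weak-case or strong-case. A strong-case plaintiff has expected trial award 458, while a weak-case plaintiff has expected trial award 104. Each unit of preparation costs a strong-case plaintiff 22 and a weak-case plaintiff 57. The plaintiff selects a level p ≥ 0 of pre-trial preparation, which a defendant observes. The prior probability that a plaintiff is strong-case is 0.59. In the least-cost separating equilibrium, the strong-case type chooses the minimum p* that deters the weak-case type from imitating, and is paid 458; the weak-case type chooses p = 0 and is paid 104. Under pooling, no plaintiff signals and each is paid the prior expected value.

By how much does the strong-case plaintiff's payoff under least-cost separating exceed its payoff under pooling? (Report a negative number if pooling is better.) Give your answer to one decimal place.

Least-cost separating signal: p* solves 104 = 458 − 57·p*, so p* = (458 − 104)/57 ≈ 6.2105.
Strong-case type's separating payoff: 458 − 22 × p* = 458 − 22 × (458 − 104)/57 = 458 − 7788/57 ≈ 321.368.
Pooling payoff: 0.59 × 458 + 0.41 × 104 = 312.86.
Difference: 321.368 − 312.86 = 8.508, i.e. 8.5 to one decimal place.
The strong-case type prefers to separate.

8.5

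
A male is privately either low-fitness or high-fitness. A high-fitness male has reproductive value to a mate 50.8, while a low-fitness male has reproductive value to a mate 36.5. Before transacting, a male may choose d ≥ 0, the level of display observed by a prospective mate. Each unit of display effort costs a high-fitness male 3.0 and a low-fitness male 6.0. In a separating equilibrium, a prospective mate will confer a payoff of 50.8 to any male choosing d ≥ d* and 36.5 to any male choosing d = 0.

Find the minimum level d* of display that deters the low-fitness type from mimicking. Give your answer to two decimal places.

A low-fitness male choosing d = 0 receives 36.5.
Imitating at d* instead would pay 50.8 at cost 6.0·d*, netting 50.8 − 6.0·d*.
Indifference: 36.5 = 50.8 − 6.0·d*, so d* = (50.8 − 36.5) / 6.0 ≈ 2.38.
This is the low-fitness type's binding incentive-compatibility constraint; any d ≥ 2.38 sustains separation on that side.

2.38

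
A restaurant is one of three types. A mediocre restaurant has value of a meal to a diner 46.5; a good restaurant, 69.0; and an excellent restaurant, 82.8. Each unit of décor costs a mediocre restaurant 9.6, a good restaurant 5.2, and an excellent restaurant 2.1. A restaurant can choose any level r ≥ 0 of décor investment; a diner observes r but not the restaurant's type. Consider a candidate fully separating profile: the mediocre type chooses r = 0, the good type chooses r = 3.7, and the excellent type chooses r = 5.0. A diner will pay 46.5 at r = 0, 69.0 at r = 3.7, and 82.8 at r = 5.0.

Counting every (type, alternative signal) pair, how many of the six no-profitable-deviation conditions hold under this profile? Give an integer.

5

Good (own payoff 69.0 − 5.2×3.7 = 49.76): to r=0 gives 46.5 → no gain ✓; to r=5.0 gives 82.8 − 5.2×5.0 = 56.8 → profitable ✗.
Mediocre (own payoff 46.5): to r=3.7 gives 69.0 − 9.6×3.7 = 33.48 → no gain ✓; to r=5.0 gives 82.8 − 9.6×5.0 = 34.8 → no gain ✓.
Excellent (own payoff 82.8 − 2.1×5.0 = 72.3): to r=0 gives 46.5 → no gain ✓; to r=3.7 gives 69.0 − 2.1×3.7 = 61.23 → no gain ✓.
5 of the 6 constraints hold; not an equilibrium.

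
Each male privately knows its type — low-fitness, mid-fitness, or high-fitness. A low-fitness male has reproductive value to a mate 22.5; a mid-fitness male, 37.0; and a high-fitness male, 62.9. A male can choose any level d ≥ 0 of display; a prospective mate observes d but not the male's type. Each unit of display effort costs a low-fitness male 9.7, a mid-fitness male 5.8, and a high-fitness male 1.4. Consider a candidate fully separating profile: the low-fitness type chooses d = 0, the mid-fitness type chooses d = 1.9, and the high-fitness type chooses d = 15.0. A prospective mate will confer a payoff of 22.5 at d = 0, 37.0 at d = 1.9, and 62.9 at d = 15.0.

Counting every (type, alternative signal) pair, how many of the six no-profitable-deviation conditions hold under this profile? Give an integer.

High-fitness (own payoff 62.9 − 1.4×15.0 = 41.9): to d=0 gives 22.5 → no gain ✓; to d=1.9 gives 37.0 − 1.4×1.9 = 34.34 → no gain ✓.
Low-fitness (own payoff 22.5): to d=1.9 gives 37.0 − 9.7×1.9 = 18.57 → no gain ✓; to d=15.0 gives 62.9 − 9.7×15.0 = -82.6 → no gain ✓.
Mid-fitness (own payoff 37.0 − 5.8×1.9 = 25.98): to d=0 gives 22.5 → no gain ✓; to d=15.0 gives 62.9 − 5.8×15.0 = -24.1 → no gain ✓.
6 of the 6 constraints hold; this profile is a separating equilibrium.

6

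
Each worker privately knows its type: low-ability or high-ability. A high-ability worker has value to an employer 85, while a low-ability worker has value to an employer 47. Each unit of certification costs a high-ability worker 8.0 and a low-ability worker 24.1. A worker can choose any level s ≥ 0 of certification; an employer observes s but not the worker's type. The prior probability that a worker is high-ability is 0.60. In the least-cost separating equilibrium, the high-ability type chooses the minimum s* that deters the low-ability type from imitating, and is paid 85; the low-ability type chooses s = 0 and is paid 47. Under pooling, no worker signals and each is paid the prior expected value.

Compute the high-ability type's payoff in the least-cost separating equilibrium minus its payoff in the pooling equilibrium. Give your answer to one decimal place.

2.6

Least-cost separating signal: s* solves 47 = 85 − 24.1·s*, so s* = (85 − 47)/24.1 ≈ 1.5768.
High-ability type's separating payoff: 85 − 8.0 × s* = 85 − 8.0 × (85 − 47)/24.1 = 85 − 304/24.1 ≈ 72.386.
Pooling payoff: 0.60 × 85 + 0.40 × 47 = 69.8.
Difference: 72.386 − 69.8 = 2.586, i.e. 2.6 to one decimal place.
The high-ability type prefers to separate.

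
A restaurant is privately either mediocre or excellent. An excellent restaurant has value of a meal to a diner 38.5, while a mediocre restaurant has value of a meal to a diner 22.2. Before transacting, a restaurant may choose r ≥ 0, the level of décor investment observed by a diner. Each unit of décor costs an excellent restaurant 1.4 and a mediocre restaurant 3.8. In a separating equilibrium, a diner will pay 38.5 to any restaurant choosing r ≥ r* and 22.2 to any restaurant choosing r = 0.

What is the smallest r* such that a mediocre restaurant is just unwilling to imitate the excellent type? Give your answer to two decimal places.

A mediocre restaurant choosing r = 0 receives 22.2.
Imitating at r* instead would pay 38.5 at cost 3.8·r*, netting 38.5 − 3.8·r*.
Indifference: 22.2 = 38.5 − 3.8·r*, so r* = (38.5 − 22.2) / 3.8 ≈ 4.29.
At r* the mediocre type's incentive constraint just binds; the excellent type strictly prefers r* since its per-unit cost is lower.

4.29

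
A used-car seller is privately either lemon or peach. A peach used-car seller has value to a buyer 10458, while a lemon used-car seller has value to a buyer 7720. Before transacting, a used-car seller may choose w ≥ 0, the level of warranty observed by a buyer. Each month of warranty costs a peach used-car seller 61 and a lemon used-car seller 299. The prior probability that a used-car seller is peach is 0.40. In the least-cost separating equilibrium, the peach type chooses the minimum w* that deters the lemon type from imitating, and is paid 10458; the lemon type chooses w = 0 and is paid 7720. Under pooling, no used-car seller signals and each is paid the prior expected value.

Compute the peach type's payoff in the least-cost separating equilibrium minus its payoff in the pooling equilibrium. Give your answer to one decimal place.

1084.2

Least-cost separating signal: w* solves 7720 = 10458 − 299·w*, so w* = (10458 − 7720)/299 ≈ 9.1572.
Peach type's separating payoff: 10458 − 61 × w* = 10458 − 61 × (10458 − 7720)/299 = 10458 − 167018/299 ≈ 9899.411.
Pooling payoff: 0.40 × 10458 + 0.60 × 7720 = 8815.2.
Difference: 9899.411 − 8815.2 = 1084.211, i.e. 1084.2 to one decimal place.
The peach type prefers to separate.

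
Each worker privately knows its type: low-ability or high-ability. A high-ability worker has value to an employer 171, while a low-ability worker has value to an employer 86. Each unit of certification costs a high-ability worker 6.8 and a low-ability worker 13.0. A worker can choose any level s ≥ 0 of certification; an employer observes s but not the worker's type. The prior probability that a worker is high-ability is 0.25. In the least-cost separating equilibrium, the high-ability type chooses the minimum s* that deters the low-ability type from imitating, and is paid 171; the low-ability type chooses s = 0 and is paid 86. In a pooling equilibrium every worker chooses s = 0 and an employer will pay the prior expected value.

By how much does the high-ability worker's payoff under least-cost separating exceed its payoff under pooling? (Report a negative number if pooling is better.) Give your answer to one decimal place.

Least-cost separating signal: s* solves 86 = 171 − 13.0·s*, so s* = (171 − 86)/13.0 ≈ 6.5385.
High-ability type's separating payoff: 171 − 6.8 × s* = 171 − 6.8 × (171 − 86)/13.0 = 171 − 578/13.0 ≈ 126.538.
Pooling payoff: 0.25 × 171 + 0.75 × 86 = 107.25.
Difference: 126.538 − 107.25 = 19.288, i.e. 19.3 to one decimal place.
The high-ability type prefers to separate.

19.3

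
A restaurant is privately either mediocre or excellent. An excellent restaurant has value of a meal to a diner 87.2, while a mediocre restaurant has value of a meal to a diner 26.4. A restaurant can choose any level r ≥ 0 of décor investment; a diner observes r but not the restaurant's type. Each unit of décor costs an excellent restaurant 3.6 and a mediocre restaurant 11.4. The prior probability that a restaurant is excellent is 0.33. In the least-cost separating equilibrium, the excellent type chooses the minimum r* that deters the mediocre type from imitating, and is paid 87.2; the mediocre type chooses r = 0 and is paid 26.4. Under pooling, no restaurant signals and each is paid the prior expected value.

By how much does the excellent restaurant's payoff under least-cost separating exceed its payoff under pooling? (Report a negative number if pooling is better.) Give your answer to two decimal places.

21.54

Least-cost separating signal: r* solves 26.4 = 87.2 − 11.4·r*, so r* = (87.2 − 26.4)/11.4 ≈ 5.3333.
Excellent type's separating payoff: 87.2 − 3.6 × r* = 87.2 − 3.6 × (87.2 − 26.4)/11.4 = 87.2 − 218.88/11.4 = 68.
Pooling payoff: 0.33 × 87.2 + 0.67 × 26.4 = 46.464.
Difference: 68 − 46.464 = 21.536, i.e. 21.54 to two decimal places.
The excellent type prefers to separate.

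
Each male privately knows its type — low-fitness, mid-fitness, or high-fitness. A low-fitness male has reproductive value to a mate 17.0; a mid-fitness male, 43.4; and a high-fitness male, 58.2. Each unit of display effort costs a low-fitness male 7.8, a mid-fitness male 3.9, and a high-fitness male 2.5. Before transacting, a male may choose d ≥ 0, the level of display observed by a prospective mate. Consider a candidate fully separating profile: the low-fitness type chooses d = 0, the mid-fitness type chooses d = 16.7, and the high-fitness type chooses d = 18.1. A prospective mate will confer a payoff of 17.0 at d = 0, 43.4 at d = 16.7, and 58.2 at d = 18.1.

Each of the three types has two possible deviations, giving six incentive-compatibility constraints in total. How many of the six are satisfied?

Low-fitness (own payoff 17.0): to d=16.7 gives 43.4 − 7.8×16.7 = -86.86 → no gain ✓; to d=18.1 gives 58.2 − 7.8×18.1 = -82.98 → no gain ✓.
Mid-fitness (own payoff 43.4 − 3.9×16.7 = -21.73): to d=0 gives 17.0 → profitable ✗; to d=18.1 gives 58.2 − 3.9×18.1 = -12.39 → profitable ✗.
High-fitness (own payoff 58.2 − 2.5×18.1 = 12.95): to d=0 gives 17.0 → profitable ✗; to d=16.7 gives 43.4 − 2.5×16.7 = 1.65 → no gain ✓.
3 of the 6 constraints hold; not an equilibrium.

3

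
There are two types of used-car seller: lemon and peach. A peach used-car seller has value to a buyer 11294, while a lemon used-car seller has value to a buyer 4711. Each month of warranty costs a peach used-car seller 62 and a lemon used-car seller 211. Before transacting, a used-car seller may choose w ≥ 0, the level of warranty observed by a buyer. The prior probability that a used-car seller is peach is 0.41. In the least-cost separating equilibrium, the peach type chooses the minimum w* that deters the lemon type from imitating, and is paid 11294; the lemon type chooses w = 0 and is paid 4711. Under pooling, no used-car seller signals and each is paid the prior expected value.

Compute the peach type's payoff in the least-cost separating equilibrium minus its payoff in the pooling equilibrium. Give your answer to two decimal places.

1949.63

Least-cost separating signal: w* solves 4711 = 11294 − 211·w*, so w* = (11294 − 4711)/211 ≈ 31.1991.
Peach type's separating payoff: 11294 − 62 × w* = 11294 − 62 × (11294 − 4711)/211 = 11294 − 408146/211 ≈ 9359.6588.
Pooling payoff: 0.41 × 11294 + 0.59 × 4711 = 7410.03.
Difference: 9359.6588 − 7410.03 = 1949.6288, i.e. 1949.63 to two decimal places.
The peach type prefers to separate.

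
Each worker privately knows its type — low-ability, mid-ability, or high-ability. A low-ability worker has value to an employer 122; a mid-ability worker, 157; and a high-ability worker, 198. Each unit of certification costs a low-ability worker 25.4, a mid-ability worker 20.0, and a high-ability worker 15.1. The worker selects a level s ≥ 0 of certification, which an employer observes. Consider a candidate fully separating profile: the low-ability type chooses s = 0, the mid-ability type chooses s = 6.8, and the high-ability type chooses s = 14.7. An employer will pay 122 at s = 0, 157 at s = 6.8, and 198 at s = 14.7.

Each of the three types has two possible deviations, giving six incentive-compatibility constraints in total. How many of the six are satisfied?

High-ability (own payoff 198 − 15.1×14.7 = -23.97): to s=0 gives 122 → profitable ✗; to s=6.8 gives 157 − 15.1×6.8 = 54.32 → profitable ✗.
Mid-ability (own payoff 157 − 20.0×6.8 = 21): to s=0 gives 122 → profitable ✗; to s=14.7 gives 198 − 20.0×14.7 = -96 → no gain ✓.
Low-ability (own payoff 122): to s=6.8 gives 157 − 25.4×6.8 = -15.72 → no gain ✓; to s=14.7 gives 198 − 25.4×14.7 = -175.38 → no gain ✓.
3 of the 6 constraints hold; not an equilibrium.

3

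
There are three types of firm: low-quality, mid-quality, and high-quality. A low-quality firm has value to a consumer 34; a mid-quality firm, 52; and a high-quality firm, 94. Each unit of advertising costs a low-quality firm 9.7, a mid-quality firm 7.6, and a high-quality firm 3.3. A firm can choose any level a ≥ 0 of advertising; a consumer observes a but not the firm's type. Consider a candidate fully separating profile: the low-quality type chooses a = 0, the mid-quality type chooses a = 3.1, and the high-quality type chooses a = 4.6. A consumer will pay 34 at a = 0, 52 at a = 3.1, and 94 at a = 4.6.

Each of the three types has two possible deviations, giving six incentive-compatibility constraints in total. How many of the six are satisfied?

Low-quality (own payoff 34): to a=3.1 gives 52 − 9.7×3.1 = 21.93 → no gain ✓; to a=4.6 gives 94 − 9.7×4.6 = 49.38 → profitable ✗.
Mid-quality (own payoff 52 − 7.6×3.1 = 28.44): to a=0 gives 34 → profitable ✗; to a=4.6 gives 94 − 7.6×4.6 = 59.04 → profitable ✗.
High-quality (own payoff 94 − 3.3×4.6 = 78.82): to a=0 gives 34 → no gain ✓; to a=3.1 gives 52 − 3.3×3.1 = 41.77 → no gain ✓.
3 of the 6 constraints hold; not an equilibrium.

3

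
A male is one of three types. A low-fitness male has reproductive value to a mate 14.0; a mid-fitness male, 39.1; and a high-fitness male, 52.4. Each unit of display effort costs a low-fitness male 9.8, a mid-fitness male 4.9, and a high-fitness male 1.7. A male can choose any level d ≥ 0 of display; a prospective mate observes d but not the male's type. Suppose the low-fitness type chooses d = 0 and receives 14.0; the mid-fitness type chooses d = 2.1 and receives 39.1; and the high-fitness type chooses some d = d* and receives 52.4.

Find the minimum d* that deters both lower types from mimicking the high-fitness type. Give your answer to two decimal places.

Mid-fitness type (on-path payoff 39.1 − 4.9×2.1 = 28.81) won't mimic when 28.81 ≥ 52.4 − 4.9·d*, i.e. d* ≥ 4.81.
Low-fitness type (on-path payoff 14.0) won't mimic when 14.0 ≥ 52.4 − 9.8·d*, i.e. d* ≥ 3.92.
Both must hold, so d* = max(3.92, 4.81) = 4.81. The mid-fitness type's constraint binds.

4.81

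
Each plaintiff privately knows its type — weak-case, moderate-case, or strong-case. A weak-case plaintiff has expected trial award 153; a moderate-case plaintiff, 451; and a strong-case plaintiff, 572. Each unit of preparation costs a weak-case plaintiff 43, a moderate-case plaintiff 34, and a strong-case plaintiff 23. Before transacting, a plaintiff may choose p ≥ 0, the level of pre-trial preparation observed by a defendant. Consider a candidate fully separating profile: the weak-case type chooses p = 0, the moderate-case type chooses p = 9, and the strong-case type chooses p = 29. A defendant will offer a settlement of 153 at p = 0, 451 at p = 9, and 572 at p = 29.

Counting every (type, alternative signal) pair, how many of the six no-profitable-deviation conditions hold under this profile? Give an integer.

3

Weak-case (own payoff 153): to p=9 gives 451 − 43×9 = 64 → no gain ✓; to p=29 gives 572 − 43×29 = -675 → no gain ✓.
Strong-case (own payoff 572 − 23×29 = -95): to p=0 gives 153 → profitable ✗; to p=9 gives 451 − 23×9 = 244 → profitable ✗.
Moderate-case (own payoff 451 − 34×9 = 145): to p=0 gives 153 → profitable ✗; to p=29 gives 572 − 34×29 = -414 → no gain ✓.
3 of the 6 constraints hold; not an equilibrium.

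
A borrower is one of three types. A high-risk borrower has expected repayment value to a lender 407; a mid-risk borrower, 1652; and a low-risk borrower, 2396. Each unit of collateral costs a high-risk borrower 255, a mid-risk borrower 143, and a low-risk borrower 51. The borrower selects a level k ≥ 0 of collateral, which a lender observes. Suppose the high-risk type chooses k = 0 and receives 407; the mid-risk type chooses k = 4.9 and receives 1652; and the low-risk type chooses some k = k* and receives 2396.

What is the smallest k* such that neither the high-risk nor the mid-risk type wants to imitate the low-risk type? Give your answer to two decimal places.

High-risk type (on-path payoff 407) won't mimic when 407 ≥ 2396 − 255·k*, i.e. k* ≥ 7.80.
Mid-risk type (on-path payoff 1652 − 143×4.9 = 951.3) won't mimic when 951.3 ≥ 2396 − 143·k*, i.e. k* ≥ 10.10.
Both must hold, so k* = max(7.80, 10.10) = 10.10. The mid-risk type's constraint binds.

10.10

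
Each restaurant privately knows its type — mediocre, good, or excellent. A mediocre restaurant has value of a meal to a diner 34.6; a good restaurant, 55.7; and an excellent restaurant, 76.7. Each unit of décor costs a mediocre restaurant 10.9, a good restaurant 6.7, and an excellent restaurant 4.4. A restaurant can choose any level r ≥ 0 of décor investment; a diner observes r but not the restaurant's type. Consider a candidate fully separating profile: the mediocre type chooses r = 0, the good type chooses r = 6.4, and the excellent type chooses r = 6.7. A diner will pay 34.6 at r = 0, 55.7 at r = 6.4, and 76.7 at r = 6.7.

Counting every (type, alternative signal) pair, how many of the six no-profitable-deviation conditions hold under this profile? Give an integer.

Excellent (own payoff 76.7 − 4.4×6.7 = 47.22): to r=0 gives 34.6 → no gain ✓; to r=6.4 gives 55.7 − 4.4×6.4 = 27.54 → no gain ✓.
Mediocre (own payoff 34.6): to r=6.4 gives 55.7 − 10.9×6.4 = -14.06 → no gain ✓; to r=6.7 gives 76.7 − 10.9×6.7 = 3.67 → no gain ✓.
Good (own payoff 55.7 − 6.7×6.4 = 12.82): to r=0 gives 34.6 → profitable ✗; to r=6.7 gives 76.7 − 6.7×6.7 = 31.81 → profitable ✗.
4 of the 6 constraints hold; not an equilibrium.

4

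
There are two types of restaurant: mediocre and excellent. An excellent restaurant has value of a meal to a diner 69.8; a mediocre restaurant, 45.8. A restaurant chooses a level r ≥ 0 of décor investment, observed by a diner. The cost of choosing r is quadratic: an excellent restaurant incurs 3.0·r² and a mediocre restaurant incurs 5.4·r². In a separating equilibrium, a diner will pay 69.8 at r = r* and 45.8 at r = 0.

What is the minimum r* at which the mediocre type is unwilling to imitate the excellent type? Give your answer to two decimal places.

The mediocre type at r = 0 receives 45.8; imitating at r* yields 69.8 − 5.4·r*².
Indifference: 45.8 = 69.8 − 5.4·r*², so r*² = (69.8 − 45.8) / 5.4 ≈ 4.4444.
r* = √4.4444 ≈ 2.11.

2.11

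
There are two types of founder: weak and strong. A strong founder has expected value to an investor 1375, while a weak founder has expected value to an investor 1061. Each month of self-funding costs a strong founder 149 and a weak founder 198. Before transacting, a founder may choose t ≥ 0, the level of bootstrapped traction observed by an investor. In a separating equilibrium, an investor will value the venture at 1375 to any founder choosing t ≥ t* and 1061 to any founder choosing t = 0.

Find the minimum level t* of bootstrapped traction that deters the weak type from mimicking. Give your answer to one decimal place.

A weak founder choosing t = 0 receives 1061.
Imitating at t* instead would pay 1375 at cost 198·t*, netting 1375 − 198·t*.
Indifference: 1061 = 1375 − 198·t*, so t* = (1375 − 1061) / 198 ≈ 1.6.
At t* the weak type's incentive constraint just binds; the strong type strictly prefers t* since its per-unit cost is lower.

1.6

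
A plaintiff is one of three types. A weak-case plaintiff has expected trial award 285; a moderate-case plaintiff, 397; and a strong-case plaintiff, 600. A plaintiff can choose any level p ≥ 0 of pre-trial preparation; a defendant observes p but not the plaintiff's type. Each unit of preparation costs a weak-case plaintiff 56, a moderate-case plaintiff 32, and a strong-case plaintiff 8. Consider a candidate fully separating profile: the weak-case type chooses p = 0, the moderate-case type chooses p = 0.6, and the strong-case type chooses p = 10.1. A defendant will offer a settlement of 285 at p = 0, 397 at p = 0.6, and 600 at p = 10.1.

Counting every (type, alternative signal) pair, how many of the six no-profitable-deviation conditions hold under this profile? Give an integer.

Moderate-case (own payoff 397 − 32×0.6 = 377.8): to p=0 gives 285 → no gain ✓; to p=10.1 gives 600 − 32×10.1 = 276.8 → no gain ✓.
Weak-case (own payoff 285): to p=0.6 gives 397 − 56×0.6 = 363.4 → profitable ✗; to p=10.1 gives 600 − 56×10.1 = 34.4 → no gain ✓.
Strong-case (own payoff 600 − 8×10.1 = 519.2): to p=0 gives 285 → no gain ✓; to p=0.6 gives 397 − 8×0.6 = 392.2 → no gain ✓.
5 of the 6 constraints hold; not an equilibrium.

5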